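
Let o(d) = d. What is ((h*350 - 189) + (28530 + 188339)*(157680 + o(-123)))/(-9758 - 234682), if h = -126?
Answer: -1423716031/10185 ≈ -1.3979e+5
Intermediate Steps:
((h*350 - 189) + (28530 + 188339)*(157680 + o(-123)))/(-9758 - 234682) = ((-126*350 - 189) + (28530 + 188339)*(157680 - 123))/(-9758 - 234682) = ((-44100 - 189) + 216869*157557)/(-244440) = (-44289 + 34169229033)*(-1/244440) = 34169184744*(-1/244440) = -1423716031/10185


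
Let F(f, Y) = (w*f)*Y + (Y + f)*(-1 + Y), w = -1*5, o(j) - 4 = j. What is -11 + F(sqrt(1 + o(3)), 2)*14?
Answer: 17 - 252*sqrt(2) ≈ -339.38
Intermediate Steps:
o(j) = 4 + j
w = -5
F(f, Y) = (-1 + Y)*(Y + f) - 5*Y*f (F(f, Y) = (-5*f)*Y + (Y + f)*(-1 + Y) = -5*Y*f + (-1 + Y)*(Y + f) = (-1 + Y)*(Y + f) - 5*Y*f)
-11 + F(sqrt(1 + o(3)), 2)*14 = -11 + (2**2 - 1*2 - sqrt(1 + (4 + 3)) - 4*2*sqrt(1 + (4 + 3)))*14 = -11 + (4 - 2 - sqrt(1 + 7) - 4*2*sqrt(1 + 7))*14 = -11 + (4 - 2 - sqrt(8) - 4*2*sqrt(8))*14 = -11 + (4 - 2 - 2*sqrt(2) - 4*2*2*sqrt(2))*14 = -11 + (4 - 2 - 2*sqrt(2) - 16*sqrt(2))*14 = -11 + (2 - 18*sqrt(2))*14 = -11 + (28 - 252*sqrt(2)) = 17 - 252*sqrt(2)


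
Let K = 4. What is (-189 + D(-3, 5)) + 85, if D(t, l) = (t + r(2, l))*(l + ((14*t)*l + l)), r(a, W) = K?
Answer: -304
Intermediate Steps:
r(a, W) = 4
D(t, l) = (4 + t)*(2*l + 14*l*t) (D(t, l) = (t + 4)*(l + ((14*t)*l + l)) = (4 + t)*(l + (14*l*t + l)) = (4 + t)*(l + (l + 14*l*t)) = (4 + t)*(2*l + 14*l*t))
(-189 + D(-3, 5)) + 85 = (-189 + 2*5*(4 + 7*(-3)² + 29*(-3))) + 85 = (-189 + 2*5*(4 + 7*9 - 87)) + 85 = (-189 + 2*5*(4 + 63 - 87)) + 85 = (-189 + 2*5*(-20)) + 85 = (-189 - 200) + 85 = -389 + 85 = -304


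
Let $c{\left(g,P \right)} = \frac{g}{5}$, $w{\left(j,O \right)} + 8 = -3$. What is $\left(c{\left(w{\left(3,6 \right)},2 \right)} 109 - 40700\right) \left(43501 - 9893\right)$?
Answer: $- \frac{6879523992}{5} \approx -1.3759 \cdot 10^{9}$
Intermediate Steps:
$w{\left(j,O \right)} = -11$ ($w{\left(j,O \right)} = -8 - 3 = -11$)
$c{\left(g,P \right)} = \frac{g}{5}$ ($c{\left(g,P \right)} = g \frac{1}{5} = \frac{g}{5}$)
$\left(c{\left(w{\left(3,6 \right)},2 \right)} 109 - 40700\right) \left(43501 - 9893\right) = \left(\frac{1}{5} \left(-11\right) 109 - 40700\right) \left(43501 - 9893\right) = \left(\left(- \frac{11}{5}\right) 109 - 40700\right) 33608 = \left(- \frac{1199}{5} - 40700\right) 33608 = \left(- \frac{204699}{5}\right) 33608 = - \frac{6879523992}{5}$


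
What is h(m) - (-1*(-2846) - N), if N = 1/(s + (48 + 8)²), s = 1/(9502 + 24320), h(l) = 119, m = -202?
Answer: -289241383689/106065793 ≈ -2727.0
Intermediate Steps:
s = 1/33822 ≈ 2.9567e-5
N = 33822/106065793 (N = 1/(1/33822 + (48 + 8)²) = 1/(1/33822 + 56²) = 1/(1/33822 + 3136) = 1/(106065793/33822) = 33822/106065793 ≈ 0.00031888)
h(m) - (-1*(-2846) - N) = 119 - (-1*(-2846) - 1*33822/106065793) = 119 - (2846 - 33822/106065793) = 119 - 1*301863213056/106065793 = 119 - 301863213056/106065793 = -289241383689/106065793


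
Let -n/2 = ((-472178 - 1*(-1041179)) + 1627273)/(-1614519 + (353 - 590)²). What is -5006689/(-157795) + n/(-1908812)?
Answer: 744644114420812307/23468828102482950 ≈ 31.729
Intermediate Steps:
n = 2196274/779175 (n = -2*((-472178 - 1*(-1041179)) + 1627273)/(-1614519 + (353 - 590)²) = -2*((-472178 + 1041179) + 1627273)/(-1614519 + (-237)²) = -2*(569001 + 1627273)/(-1614519 + 56169) = -4392548/(-1558350) = -4392548*(-1)/1558350 = -2*(-1098137/779175) = 2196274/779175 ≈ 2.8187)
-5006689/(-157795) + n/(-1908812) = -5006689/(-157795) + (2196274/779175)/(-1908812) = -5006689*(-1/157795) + (2196274/779175)*(-1/1908812) = 5006689/157795 - 1098137/743649295050 = 744644114420812307/23468828102482950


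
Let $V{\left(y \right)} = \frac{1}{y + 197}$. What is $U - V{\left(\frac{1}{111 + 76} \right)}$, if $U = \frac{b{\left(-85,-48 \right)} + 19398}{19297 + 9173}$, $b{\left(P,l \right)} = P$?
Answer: $\frac{23538901}{34961160} \approx 0.67329$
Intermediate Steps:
$V{\left(y \right)} = \frac{1}{197 + y}$
$U = \frac{19313}{28470}$ ($U = \frac{-85 + 19398}{19297 + 9173} = \frac{19313}{28470} \approx 0.67836$)
$U - V{\left(\frac{1}{111 + 76} \right)} = \frac{19313}{28470} - \frac{1}{197 + \frac{1}{111 + 76}} = \frac{19313}{28470} - \frac{1}{197 + \frac{1}{187}} = \frac{19313}{28470} - \frac{1}{\frac{36840}{187}} = \frac{19313}{28470} - \frac{187}{36840} = \frac{23538901}{34961160}$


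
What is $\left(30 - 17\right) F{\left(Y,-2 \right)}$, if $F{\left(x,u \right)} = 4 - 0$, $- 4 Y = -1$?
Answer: $52$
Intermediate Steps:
$Y = \frac{1}{4}$ ($Y = \left(- \frac{1}{4}\right) \left(-1\right) = \frac{1}{4} \approx 0.25$)
$F{\left(x,u \right)} = 4$ ($F{\left(x,u \right)} = 4 + 0 = 4$)
$\left(30 - 17\right) F{\left(Y,-2 \right)} = \left(30 - 17\right) 4 = 13 \cdot 4 = 52$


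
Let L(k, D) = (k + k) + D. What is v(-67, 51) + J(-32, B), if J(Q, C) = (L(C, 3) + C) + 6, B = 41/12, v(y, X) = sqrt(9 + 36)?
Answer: 77/4 + 3*sqrt(5) ≈ 25.958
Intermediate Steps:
L(k, D) = D + 2*k (L(k, D) = 2*k + D = D + 2*k)
v(y, X) = 3*sqrt(5) (v(y, X) = sqrt(45) = 3*sqrt(5))
B = 41/12 (B = 41*(1/12) = 41/12 ≈ 3.4167)
J(Q, C) = 9 + 3*C (J(Q, C) = ((3 + 2*C) + C) + 6 = (3 + 3*C) + 6 = 9 + 3*C)
v(-67, 51) + J(-32, B) = 3*sqrt(5) + (9 + 3*(41/12)) = 3*sqrt(5) + (9 + 41/4) = 3*sqrt(5) + 77/4 = 77/4 + 3*sqrt(5)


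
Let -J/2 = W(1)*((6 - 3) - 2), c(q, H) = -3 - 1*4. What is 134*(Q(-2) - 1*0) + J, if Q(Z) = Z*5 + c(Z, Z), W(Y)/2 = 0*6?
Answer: -2278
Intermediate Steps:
W(Y) = 0 (W(Y) = 2*(0*6) = 2*0 = 0)
c(q, H) = -7 (c(q, H) = -3 - 4 = -7)
Q(Z) = -7 + 5*Z (Q(Z) = Z*5 - 7 = 5*Z - 7 = -7 + 5*Z)
J = 0 (J = -0*((6 - 3) - 2) = -0*(3 - 2) = -0 = -2*0 = 0)
134*(Q(-2) - 1*0) + J = 134*((-7 + 5*(-2)) - 1*0) + 0 = 134*((-7 - 10) + 0) + 0 = 134*(-17 + 0) + 0 = 134*(-17) + 0 = -2278 + 0 = -2278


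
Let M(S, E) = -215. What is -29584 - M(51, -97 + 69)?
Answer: -29369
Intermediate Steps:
-29584 - M(51, -97 + 69) = -29584 - 1*(-215) = -29584 + 215 = -29369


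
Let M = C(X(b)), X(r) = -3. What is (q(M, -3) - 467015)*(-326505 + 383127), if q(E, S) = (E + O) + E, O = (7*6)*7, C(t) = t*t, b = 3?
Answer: -26425657266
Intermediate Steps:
C(t) = t²
M = 9 (M = (-3)² = 9)
O = 294 (O = 42*7 = 294)
q(E, S) = 294 + 2*E (q(E, S) = (E + 294) + E = (294 + E) + E = 294 + 2*E)
(q(M, -3) - 467015)*(-326505 + 383127) = ((294 + 2*9) - 467015)*(-326505 + 383127) = ((294 + 18) - 467015)*56622 = (312 - 467015)*56622 = -466703*56622 = -26425657266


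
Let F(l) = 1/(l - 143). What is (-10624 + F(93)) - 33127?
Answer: -2187551/50 ≈ -43751.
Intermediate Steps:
F(l) = 1/(-143 + l)
(-10624 + F(93)) - 33127 = (-10624 + 1/(-143 + 93)) - 33127 = (-10624 + 1/(-50)) - 33127 = (-10624 - 1/50) - 33127 = -531201/50 - 33127 = -2187551/50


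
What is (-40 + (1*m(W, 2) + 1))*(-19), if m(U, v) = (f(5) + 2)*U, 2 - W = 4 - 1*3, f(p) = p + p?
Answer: 513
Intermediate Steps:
f(p) = 2*p
W = 1 (W = 2 - (4 - 1*3) = 2 - (4 - 3) = 2 - 1*1 = 2 - 1 = 1)
m(U, v) = 12*U (m(U, v) = (2*5 + 2)*U = (10 + 2)*U = 12*U)
(-40 + (1*m(W, 2) + 1))*(-19) = (-40 + (1*(12*1) + 1))*(-19) = (-40 + (1*12 + 1))*(-19) = (-40 + (12 + 1))*(-19) = (-40 + 13)*(-19) = -27*(-19) = 513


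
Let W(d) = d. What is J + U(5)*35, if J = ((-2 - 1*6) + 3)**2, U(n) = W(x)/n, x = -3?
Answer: 4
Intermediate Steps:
U(n) = -3/n
J = 25 (J = ((-2 - 6) + 3)**2 = (-8 + 3)**2 = (-5)**2 = 25)
J + U(5)*35 = 25 - 3/5*35 = 25 - 21 = 4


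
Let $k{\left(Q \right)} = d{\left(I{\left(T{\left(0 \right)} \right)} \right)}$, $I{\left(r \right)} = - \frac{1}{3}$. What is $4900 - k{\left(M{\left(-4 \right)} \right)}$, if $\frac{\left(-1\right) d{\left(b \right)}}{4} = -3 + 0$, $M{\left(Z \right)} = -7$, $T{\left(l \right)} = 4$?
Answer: $4888$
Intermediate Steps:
$I{\left(r \right)} = - \frac{1}{3}$ ($I{\left(r \right)} = \left(-1\right) \frac{1}{3} = - \frac{1}{3}$)
$d{\left(b \right)} = 12$ ($d{\left(b \right)} = - 4 \left(-3 + 0\right) = \left(-4\right) \left(-3\right) = 12$)
$k{\left(Q \right)} = 12$
$4900 - k{\left(M{\left(-4 \right)} \right)} = 4900 - 12 = 4888$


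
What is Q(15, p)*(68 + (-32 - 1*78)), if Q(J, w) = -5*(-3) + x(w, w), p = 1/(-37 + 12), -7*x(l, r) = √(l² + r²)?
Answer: -630 + 6*√2/25 ≈ -629.66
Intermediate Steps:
x(l, r) = -√(l² + r²)/7
p = -1/25 (p = 1/(-25) = -1/25 ≈ -0.040000)
Q(J, w) = 15 - √2*√(w²)/7 (Q(J, w) = -5*(-3) - √(w² + w²)/7 = 15 - √2*√(w²)/7)
Q(15, p)*(68 + (-32 - 1*78)) = (15 - √2*√((-1/25)²)/7)*(68 + (-32 - 1*78)) = (15 - √2*√(1/625)/7)*(68 + (-32 - 78)) = (15 - ⅐*√2*1/25)*(68 - 110) = (15 - √2/175)*(-42) = -630 + 6*√2/25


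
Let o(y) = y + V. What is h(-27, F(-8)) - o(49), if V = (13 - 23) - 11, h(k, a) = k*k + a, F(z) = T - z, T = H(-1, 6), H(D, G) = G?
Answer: 715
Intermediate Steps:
T = 6
F(z) = 6 - z
h(k, a) = a + k² (h(k, a) = k² + a = a + k²)
V = -21 (V = -10 - 11 = -21)
o(y) = -21 + y (o(y) = y - 21 = -21 + y)
h(-27, F(-8)) - o(49) = ((6 - 1*(-8)) + (-27)²) - (-21 + 49) = ((6 + 8) + 729) - 1*28 = (14 + 729) - 28 = 743 - 28 = 715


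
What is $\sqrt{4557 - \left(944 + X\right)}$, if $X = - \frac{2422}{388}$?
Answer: $\frac{\sqrt{136213802}}{194} \approx 60.16$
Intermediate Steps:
$X = - \frac{1211}{194}$ ($X = \left(-2422\right) \frac{1}{388} = - \frac{1211}{194} \approx -6.2423$)
$\sqrt{4557 - \left(944 + X\right)} = \sqrt{4557 - \frac{181925}{194}} = \sqrt{\frac{702133}{194}} = \frac{\sqrt{136213802}}{194}$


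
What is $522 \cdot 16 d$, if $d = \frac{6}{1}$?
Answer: $50112$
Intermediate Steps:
$d = 6$ ($d = 6 \cdot 1 = 6$)
$522 \cdot 16 d = 522 \cdot 16 \cdot 6 = 522 \cdot 96 = 50112$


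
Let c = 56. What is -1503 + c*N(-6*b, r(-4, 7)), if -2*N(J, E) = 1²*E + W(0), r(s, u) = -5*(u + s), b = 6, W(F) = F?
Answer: -1083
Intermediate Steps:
r(s, u) = -5*s - 5*u (r(s, u) = -5*(s + u) = -5*s - 5*u)
N(J, E) = -E/2 (N(J, E) = -(1²*E + 0)/2 = -(1*E + 0)/2 = -(E + 0)/2 = -E/2)
-1503 + c*N(-6*b, r(-4, 7)) = -1503 + 56*(-(-5*(-4) - 5*7)/2) = -1503 + 56*(-(20 - 35)/2) = -1503 + 56*(-½*(-15)) = -1503 + 56*(15/2) = -1503 + 420 = -1083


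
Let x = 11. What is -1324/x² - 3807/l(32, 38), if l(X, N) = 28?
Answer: -497719/3388 ≈ -146.91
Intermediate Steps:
-1324/x² - 3807/l(32, 38) = -1324/(11²) - 3807/28 = -1324/121 - 3807*1/28 = -1324*1/121 - 3807/28 = -1324/121 - 3807/28 = -497719/3388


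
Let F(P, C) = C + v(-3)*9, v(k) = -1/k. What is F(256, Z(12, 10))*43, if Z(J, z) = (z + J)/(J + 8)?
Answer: 1763/10 ≈ 176.30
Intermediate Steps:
Z(J, z) = (J + z)/(8 + J)
F(P, C) = 3 + C (F(P, C) = C - 1/(-3)*9 = C - 1*(-⅓)*9 = C + (⅓)*9 = C + 3 = 3 + C)
F(256, Z(12, 10))*43 = (3 + (12 + 10)/(8 + 12))*43 = (3 + 22/20)*43 = (3 + (1/20)*22)*43 = (3 + 11/10)*43 = (41/10)*43 = 1763/10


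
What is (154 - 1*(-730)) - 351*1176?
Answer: -411892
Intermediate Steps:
(154 - 1*(-730)) - 351*1176 = (154 + 730) - 412776 = 884 - 412776 = -411892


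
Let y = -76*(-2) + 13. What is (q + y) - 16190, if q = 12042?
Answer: -3983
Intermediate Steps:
y = 165 (y = 152 + 13 = 165)
(q + y) - 16190 = (12042 + 165) - 16190 = 12207 - 16190 = -3983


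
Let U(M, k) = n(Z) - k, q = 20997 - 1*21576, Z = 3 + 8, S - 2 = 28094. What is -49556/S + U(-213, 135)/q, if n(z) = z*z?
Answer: -7074895/4066896 ≈ -1.7396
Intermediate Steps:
S = 28096 (S = 2 + 28094 = 28096)
Z = 11
q = -579 (q = 20997 - 21576 = -579)
n(z) = z²
U(M, k) = 121 - k (U(M, k) = 11² - k = 121 - k)
-49556/S + U(-213, 135)/q = -49556/28096 + (121 - 1*135)/(-579) = -49556*1/28096 + (121 - 135)*(-1/579) = -12389/7024 - 14*(-1/579) = -12389/7024 + 14/579 = -7074895/4066896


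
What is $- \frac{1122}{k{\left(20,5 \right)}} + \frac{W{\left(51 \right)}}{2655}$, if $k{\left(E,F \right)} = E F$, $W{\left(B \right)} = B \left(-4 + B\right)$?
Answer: $- \frac{91307}{8850} \approx -10.317$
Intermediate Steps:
$- \frac{1122}{k{\left(20,5 \right)}} + \frac{W{\left(51 \right)}}{2655} = - \frac{1122}{20 \cdot 5} + \frac{51 \left(-4 + 51\right)}{2655} = - \frac{1122}{100} + 51 \cdot 47 \cdot \frac{1}{2655} = \left(-1122\right) \frac{1}{100} + 2397 \cdot \frac{1}{2655} = - \frac{561}{50} + \frac{799}{885} = - \frac{91307}{8850}$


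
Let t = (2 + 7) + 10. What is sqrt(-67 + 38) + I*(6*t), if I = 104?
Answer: 11856 + I*sqrt(29) ≈ 11856.0 + 5.3852*I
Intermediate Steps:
t = 19 (t = 9 + 10 = 19)
sqrt(-67 + 38) + I*(6*t) = sqrt(-67 + 38) + 104*(6*19) = sqrt(-29) + 104*114 = I*sqrt(29) + 11856 = 11856 + I*sqrt(29)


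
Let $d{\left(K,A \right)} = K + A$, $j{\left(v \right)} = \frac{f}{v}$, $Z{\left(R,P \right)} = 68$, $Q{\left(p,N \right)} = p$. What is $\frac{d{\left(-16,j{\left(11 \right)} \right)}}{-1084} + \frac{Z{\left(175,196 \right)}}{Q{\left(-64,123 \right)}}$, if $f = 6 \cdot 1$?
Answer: $- \frac{49997}{47696} \approx -1.0482$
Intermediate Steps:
$f = 6$
$j{\left(v \right)} = \frac{6}{v}$
$d{\left(K,A \right)} = A + K$
$\frac{d{\left(-16,j{\left(11 \right)} \right)}}{-1084} + \frac{Z{\left(175,196 \right)}}{Q{\left(-64,123 \right)}} = \frac{\frac{6}{11} - 16}{-1084} + \frac{68}{-64} = \left(6 \cdot \frac{1}{11} - 16\right) \left(- \frac{1}{1084}\right) + 68 \left(- \frac{1}{64}\right) = \left(\frac{6}{11} - 16\right) \left(- \frac{1}{1084}\right) - \frac{17}{16} = \left(- \frac{170}{11}\right) \left(- \frac{1}{1084}\right) - \frac{17}{16} = \frac{85}{5962} - \frac{17}{16} = - \frac{49997}{47696}$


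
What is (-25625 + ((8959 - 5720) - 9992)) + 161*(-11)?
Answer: -34149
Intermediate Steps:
(-25625 + ((8959 - 5720) - 9992)) + 161*(-11) = (-25625 + (3239 - 9992)) - 1771 = (-25625 - 6753) - 1771 = -32378 - 1771 = -34149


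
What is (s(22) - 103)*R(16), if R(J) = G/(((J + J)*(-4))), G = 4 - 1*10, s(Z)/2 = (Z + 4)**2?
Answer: 3747/64 ≈ 58.547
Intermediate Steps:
s(Z) = 2*(4 + Z)**2 (s(Z) = 2*(Z + 4)**2 = 2*(4 + Z)**2)
G = -6 (G = 4 - 10 = -6)
R(J) = 3/(4*J) (R(J) = -6*(-1/(4*(J + J))) = -6*(-1/(8*J)) = -(-3)/(4*J) = 3/(4*J))
(s(22) - 103)*R(16) = (2*(4 + 22)**2 - 103)*((3/4)/16) = (2*26**2 - 103)*((3/4)*(1/16)) = (2*676 - 103)*(3/64) = (1352 - 103)*(3/64) = 1249*(3/64) = 3747/64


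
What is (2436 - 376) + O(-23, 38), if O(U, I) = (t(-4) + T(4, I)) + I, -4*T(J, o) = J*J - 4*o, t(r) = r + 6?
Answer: 2134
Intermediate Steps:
t(r) = 6 + r
T(J, o) = o - J**2/4 (T(J, o) = -(J*J - 4*o)/4 = -(J**2 - 4*o)/4 = o - J**2/4)
O(U, I) = -2 + 2*I (O(U, I) = ((6 - 4) + (I - 1/4*4**2)) + I = (2 + (I - 1/4*16)) + I = (2 + (I - 4)) + I = (2 + (-4 + I)) + I = (-2 + I) + I = -2 + 2*I)
(2436 - 376) + O(-23, 38) = (2436 - 376) + (-2 + 2*38) = 2060 + (-2 + 76) = 2060 + 74 = 2134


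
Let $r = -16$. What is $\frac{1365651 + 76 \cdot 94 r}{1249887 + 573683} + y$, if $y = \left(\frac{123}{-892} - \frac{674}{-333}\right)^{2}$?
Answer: $\frac{341393525106878641}{80447141857113360} \approx 4.2437$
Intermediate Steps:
$y = \frac{313878942001}{88230385296}$ ($y = \left(123 \left(- \frac{1}{892}\right) - - \frac{674}{333}\right)^{2} = \left(- \frac{123}{892} + \frac{674}{333}\right)^{2} = \left(\frac{560249}{297036}\right)^{2} = \frac{313878942001}{88230385296} \approx 3.5575$)
$\frac{1365651 + 76 \cdot 94 r}{1249887 + 573683} + y = \frac{1365651 + 76 \cdot 94 \left(-16\right)}{1249887 + 573683} + \frac{313878942001}{88230385296} = \frac{1365651 + 7144 \left(-16\right)}{1823570} + \frac{313878942001}{88230385296} = \left(1365651 - 114304\right) \frac{1}{1823570} + \frac{313878942001}{88230385296} = 1251347 \cdot \frac{1}{1823570} + \frac{313878942001}{88230385296} = \frac{1251347}{1823570} + \frac{313878942001}{88230385296} = \frac{341393525106878641}{80447141857113360}$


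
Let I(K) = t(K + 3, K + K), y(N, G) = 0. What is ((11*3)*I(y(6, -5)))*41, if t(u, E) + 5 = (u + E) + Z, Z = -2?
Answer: -5412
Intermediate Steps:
t(u, E) = -7 + E + u (t(u, E) = -5 + ((u + E) - 2) = -5 + ((E + u) - 2) = -5 + (-2 + E + u) = -7 + E + u)
I(K) = -4 + 3*K (I(K) = -7 + (K + K) + (K + 3) = -7 + 2*K + (3 + K) = -4 + 3*K)
((11*3)*I(y(6, -5)))*41 = ((11*3)*(-4 + 3*0))*41 = (33*(-4 + 0))*41 = (33*(-4))*41 = -132*41 = -5412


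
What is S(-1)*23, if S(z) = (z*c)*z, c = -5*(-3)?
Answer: 345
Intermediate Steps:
c = 15
S(z) = 15*z**2 (S(z) = (z*15)*z = (15*z)*z = 15*z**2)
S(-1)*23 = (15*(-1)**2)*23 = (15*1)*23 = 15*23 = 345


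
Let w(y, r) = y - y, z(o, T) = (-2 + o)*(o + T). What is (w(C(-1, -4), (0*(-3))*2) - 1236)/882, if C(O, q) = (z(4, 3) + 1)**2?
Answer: -206/147 ≈ -1.4014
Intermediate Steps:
z(o, T) = (-2 + o)*(T + o)
C(O, q) = 225 (C(O, q) = ((4**2 - 2*3 - 2*4 + 3*4) + 1)**2 = ((16 - 6 - 8 + 12) + 1)**2 = (14 + 1)**2 = 15**2 = 225)
w(y, r) = 0
(w(C(-1, -4), (0*(-3))*2) - 1236)/882 = (0 - 1236)/882 = -1236*1/882 = -206/147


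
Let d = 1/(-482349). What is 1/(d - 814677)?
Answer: -482349/392958636274 ≈ -1.2275e-6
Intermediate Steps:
d = -1/482349 ≈ -2.0732e-6
1/(d - 814677) = 1/(-1/482349 - 814677) = 1/(-392958636274/482349) = -482349/392958636274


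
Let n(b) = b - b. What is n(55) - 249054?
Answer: -249054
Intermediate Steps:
n(b) = 0
n(55) - 249054 = 0 - 249054 = -249054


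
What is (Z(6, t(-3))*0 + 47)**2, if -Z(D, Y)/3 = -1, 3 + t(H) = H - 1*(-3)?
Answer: 2209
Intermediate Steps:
t(H) = H (t(H) = -3 + (H - 1*(-3)) = -3 + (H + 3) = -3 + (3 + H) = H)
Z(D, Y) = 3 (Z(D, Y) = -3*(-1) = 3)
(Z(6, t(-3))*0 + 47)**2 = (3*0 + 47)**2 = (0 + 47)**2 = 47**2 = 2209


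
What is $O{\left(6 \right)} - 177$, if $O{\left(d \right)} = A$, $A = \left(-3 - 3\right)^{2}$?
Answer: $-141$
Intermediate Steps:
$A = 36$ ($A = \left(-6\right)^{2} = 36$)
$O{\left(d \right)} = 36$
$O{\left(6 \right)} - 177 = 36 - 177 = -141$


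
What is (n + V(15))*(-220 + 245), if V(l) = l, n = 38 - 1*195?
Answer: -3550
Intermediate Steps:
n = -157 (n = 38 - 195 = -157)
(n + V(15))*(-220 + 245) = (-157 + 15)*(-220 + 245) = -142*25 = -3550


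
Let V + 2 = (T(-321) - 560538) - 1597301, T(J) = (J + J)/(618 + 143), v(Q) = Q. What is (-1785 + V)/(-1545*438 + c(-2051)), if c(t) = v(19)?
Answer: 1643476028/514961851 ≈ 3.1915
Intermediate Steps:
T(J) = 2*J/761 (T(J) = (2*J)/761 = (2*J)*(1/761) = 2*J/761)
c(t) = 19
V = -1642117643/761 (V = -2 + (((2/761)*(-321) - 560538) - 1597301) = -2 + ((-642/761 - 560538) - 1597301) = -2 + (-426570060/761 - 1597301) = -2 - 1642116121/761 = -1642117643/761 ≈ -2.1578e+6)
(-1785 + V)/(-1545*438 + c(-2051)) = (-1785 - 1642117643/761)/(-1545*438 + 19) = -1643476028/(761*(-676710 + 19)) = -1643476028/761/(-676691) = -1643476028/761*(-1/676691) = 1643476028/514961851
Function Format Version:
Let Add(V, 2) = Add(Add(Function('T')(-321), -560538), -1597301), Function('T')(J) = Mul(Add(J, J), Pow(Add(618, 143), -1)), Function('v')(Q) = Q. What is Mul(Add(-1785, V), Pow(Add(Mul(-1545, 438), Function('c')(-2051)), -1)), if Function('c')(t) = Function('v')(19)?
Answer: Rational(1643476028, 514961851) ≈ 3.1915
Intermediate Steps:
Function('T')(J) = Mul(Rational(2, 761), J) (Function('T')(J) = Mul(Mul(2, J), Pow(761, -1)) = Mul(Mul(2, J), Rational(1, 761)) = Mul(Rational(2, 761), J))
Function('c')(t) = 19
V = Rational(-1642117643, 761) (V = Add(-2, Add(Add(Mul(Rational(2, 761), -321), -560538), -1597301)) = Add(-2, Add(Add(Rational(-642, 761), -560538), -1597301)) = Add(-2, Add(Rational(-426570060, 761), -1597301)) = Add(-2, Rational(-1642116121, 761)) = Rational(-1642117643, 761) ≈ -2.1578e+6)
Mul(Add(-1785, V), Pow(Add(Mul(-1545, 438), Function('c')(-2051)), -1)) = Mul(Add(-1785, Rational(-1642117643, 761)), Pow(Add(Mul(-1545, 438), 19), -1)) = Mul(Rational(-1643476028, 761), Pow(Add(-676710, 19), -1)) = Mul(Rational(-1643476028, 761), Pow(-676691, -1)) = Mul(Rational(-1643476028, 761), Rational(-1, 676691)) = Rational(1643476028, 514961851)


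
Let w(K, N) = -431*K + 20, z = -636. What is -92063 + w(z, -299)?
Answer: 182073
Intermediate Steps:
w(K, N) = 20 - 431*K
-92063 + w(z, -299) = -92063 + (20 - 431*(-636)) = -92063 + (20 + 274116) = -92063 + 274136 = 182073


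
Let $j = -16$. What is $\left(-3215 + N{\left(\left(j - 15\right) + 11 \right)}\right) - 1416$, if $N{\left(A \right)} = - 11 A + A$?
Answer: $-4431$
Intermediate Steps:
$N{\left(A \right)} = - 10 A$
$\left(-3215 + N{\left(\left(j - 15\right) + 11 \right)}\right) - 1416 = \left(-3215 - 10 \left(\left(-16 - 15\right) + 11\right)\right) - 1416 = \left(-3215 - 10 \left(-31 + 11\right)\right) - 1416 = \left(-3215 - -200\right) - 1416 = \left(-3215 + 200\right) - 1416 = -3015 - 1416 = -4431$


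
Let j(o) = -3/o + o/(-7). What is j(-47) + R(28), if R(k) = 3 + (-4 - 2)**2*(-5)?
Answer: -56003/329 ≈ -170.22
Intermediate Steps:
j(o) = -3/o - o/7 (j(o) = -3/o + o*(-1/7) = -3/o - o/7)
R(k) = -177 (R(k) = 3 + (-6)**2*(-5) = 3 + 36*(-5) = 3 - 180 = -177)
j(-47) + R(28) = (-3/(-47) - 1/7*(-47)) - 177 = (-3*(-1/47) + 47/7) - 177 = (3/47 + 47/7) - 177 = 2230/329 - 177 = -56003/329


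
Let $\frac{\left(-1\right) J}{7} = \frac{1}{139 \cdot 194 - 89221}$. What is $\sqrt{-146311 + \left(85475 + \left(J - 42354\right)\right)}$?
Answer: $\frac{i \sqrt{399931937293965}}{62255} \approx 321.23 i$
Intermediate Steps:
$J = \frac{7}{62255}$ ($J = - \frac{7}{139 \cdot 194 - 89221} = - \frac{7}{26966 - 89221} = - \frac{7}{-62255} = \left(-7\right) \left(- \frac{1}{62255}\right) = \frac{7}{62255} \approx 0.00011244$)
$\sqrt{-146311 + \left(85475 + \left(J - 42354\right)\right)} = \sqrt{-146311 + \left(85475 + \left(\frac{7}{62255} - 42354\right)\right)} = \sqrt{-146311 + \left(85475 - \frac{2636748263}{62255}\right)} = \sqrt{-146311 + \frac{2684497862}{62255}} = \sqrt{- \frac{6424093443}{62255}} = \frac{i \sqrt{399931937293965}}{62255}$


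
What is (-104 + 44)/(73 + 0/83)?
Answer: -60/73 ≈ -0.82192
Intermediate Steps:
(-104 + 44)/(73 + 0/83) = -60/(73 + 0*(1/83)) = -60/(73 + 0) = -60/73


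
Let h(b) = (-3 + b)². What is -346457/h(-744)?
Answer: -346457/558009 ≈ -0.62088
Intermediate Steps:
-346457/h(-744) = -346457/(-3 - 744)² = -346457/((-747)²) = -346457/558009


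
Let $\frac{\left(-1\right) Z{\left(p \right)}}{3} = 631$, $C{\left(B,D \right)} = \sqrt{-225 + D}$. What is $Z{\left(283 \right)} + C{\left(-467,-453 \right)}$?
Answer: $-1893 + i \sqrt{678} \approx -1893.0 + 26.038 i$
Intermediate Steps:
$Z{\left(p \right)} = -1893$ ($Z{\left(p \right)} = \left(-3\right) 631 = -1893$)
$Z{\left(283 \right)} + C{\left(-467,-453 \right)} = -1893 + \sqrt{-225 - 453} = -1893 + \sqrt{-678} = -1893 + i \sqrt{678}$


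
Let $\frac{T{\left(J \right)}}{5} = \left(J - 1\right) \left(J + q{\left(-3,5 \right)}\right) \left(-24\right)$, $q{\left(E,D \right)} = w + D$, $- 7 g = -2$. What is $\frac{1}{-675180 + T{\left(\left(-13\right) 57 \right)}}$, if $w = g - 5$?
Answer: $- \frac{1}{66628380} \approx -1.5009 \cdot 10^{-8}$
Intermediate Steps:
$g = \frac{2}{7}$ ($g = \left(- \frac{1}{7}\right) \left(-2\right) = \frac{2}{7} \approx 0.28571$)
$w = - \frac{33}{7}$ ($w = \frac{2}{7} - 5 = - \frac{33}{7} \approx -4.7143$)
$q{\left(E,D \right)} = - \frac{33}{7} + D$
$T{\left(J \right)} = - 120 \left(-1 + J\right) \left(\frac{2}{7} + J\right)$ ($T{\left(J \right)} = 5 \left(J - 1\right) \left(J + \left(- \frac{33}{7} + 5\right)\right) \left(-24\right) = 5 \left(-1 + J\right) \left(J + \frac{2}{7}\right) \left(-24\right) = 5 \left(-1 + J\right) \left(\frac{2}{7} + J\right) \left(-24\right) = 5 \left(- 24 \left(-1 + J\right) \left(\frac{2}{7} + J\right)\right) = - 120 \left(-1 + J\right) \left(\frac{2}{7} + J\right)$)
$\frac{1}{-675180 + T{\left(\left(-13\right) 57 \right)}} = \frac{1}{-675180 + \left(\frac{240}{7} - 120 \left(\left(-13\right) 57\right)^{2} + \frac{600 \left(\left(-13\right) 57\right)}{7}\right)} = \frac{1}{-675180 + \left(\frac{240}{7} - 120 \left(-741\right)^{2} + \frac{600}{7} \left(-741\right)\right)} = \frac{1}{-675180 - 65953200} = \frac{1}{-66628380} = - \frac{1}{66628380}$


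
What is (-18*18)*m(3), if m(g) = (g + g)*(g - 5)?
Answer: 3888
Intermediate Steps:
m(g) = 2*g*(-5 + g) (m(g) = (2*g)*(-5 + g) = 2*g*(-5 + g))
(-18*18)*m(3) = (-18*18)*(2*3*(-5 + 3)) = -648*3*(-2) = -324*(-12) = 3888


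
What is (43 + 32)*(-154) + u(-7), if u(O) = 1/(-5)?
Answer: -57751/5 ≈ -11550.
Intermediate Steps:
u(O) = -1/5 (u(O) = 1*(-1/5) = -1/5)
(43 + 32)*(-154) + u(-7) = (43 + 32)*(-154) - 1/5 = 75*(-154) - 1/5 = -11550 - 1/5 = -57751/5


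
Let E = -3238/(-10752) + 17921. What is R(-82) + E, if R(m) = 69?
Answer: 96715859/5376 ≈ 17990.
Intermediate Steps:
E = 96344915/5376 (E = -3238*(-1/10752) + 17921 = 1619/5376 + 17921 = 96344915/5376 ≈ 17921.)
R(-82) + E = 69 + 96344915/5376 = 96715859/5376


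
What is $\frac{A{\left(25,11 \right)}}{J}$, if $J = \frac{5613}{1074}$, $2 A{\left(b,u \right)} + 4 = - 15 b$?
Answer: $- \frac{67841}{1871} \approx -36.259$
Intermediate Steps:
$A{\left(b,u \right)} = -2 - \frac{15 b}{2}$ ($A{\left(b,u \right)} = -2 + \frac{\left(-15\right) b}{2} = -2 - \frac{15 b}{2}$)
$J = \frac{1871}{358}$ ($J = 5613 \cdot \frac{1}{1074} = \frac{1871}{358} \approx 5.2263$)
$\frac{A{\left(25,11 \right)}}{J} = \frac{-2 - \frac{375}{2}}{\frac{1871}{358}} = \left(-2 - \frac{375}{2}\right) \frac{358}{1871} = \left(- \frac{379}{2}\right) \frac{358}{1871} = - \frac{67841}{1871}$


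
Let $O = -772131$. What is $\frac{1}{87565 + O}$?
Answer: $- \frac{1}{684566} \approx -1.4608 \cdot 10^{-6}$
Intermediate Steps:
$\frac{1}{87565 + O} = \frac{1}{87565 - 772131} = \frac{1}{-684566} = - \frac{1}{684566}$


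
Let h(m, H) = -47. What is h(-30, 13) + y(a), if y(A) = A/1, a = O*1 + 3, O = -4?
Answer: -48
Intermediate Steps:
a = -1 (a = -4*1 + 3 = -4 + 3 = -1)
y(A) = A (y(A) = A*1 = A)
h(-30, 13) + y(a) = -47 - 1 = -48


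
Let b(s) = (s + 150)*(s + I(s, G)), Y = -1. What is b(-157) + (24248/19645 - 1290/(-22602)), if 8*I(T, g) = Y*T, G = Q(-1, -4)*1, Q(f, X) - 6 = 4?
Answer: 570067413623/592021720 ≈ 962.92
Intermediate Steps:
Q(f, X) = 10 (Q(f, X) = 6 + 4 = 10)
G = 10 (G = 10*1 = 10)
I(T, g) = -T/8 (I(T, g) = (-T)/8 = -T/8)
b(s) = 7*s*(150 + s)/8 (b(s) = (s + 150)*(s - s/8) = (150 + s)*(7*s/8) = 7*s*(150 + s)/8)
b(-157) + (24248/19645 - 1290/(-22602)) = (7/8)*(-157)*(150 - 157) + (24248/19645 - 1290/(-22602)) = (7/8)*(-157)*(-7) + (24248*(1/19645) - 1290*(-1/22602)) = 7693/8 + (24248/19645 + 215/3767) = 7693/8 + 95565891/74002715 = 570067413623/592021720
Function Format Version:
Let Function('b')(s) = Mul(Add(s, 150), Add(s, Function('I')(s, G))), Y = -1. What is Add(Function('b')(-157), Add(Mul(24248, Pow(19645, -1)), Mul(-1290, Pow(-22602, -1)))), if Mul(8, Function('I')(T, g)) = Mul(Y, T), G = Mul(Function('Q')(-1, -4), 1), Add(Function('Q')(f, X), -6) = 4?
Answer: Rational(570067413623, 592021720) ≈ 962.92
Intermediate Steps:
Function('Q')(f, X) = 10 (Function('Q')(f, X) = Add(6, 4) = 10)
G = 10 (G = Mul(10, 1) = 10)
Function('I')(T, g) = Mul(Rational(-1, 8), T) (Function('I')(T, g) = Mul(Rational(1, 8), Mul(-1, T)) = Mul(Rational(-1, 8), T))
Function('b')(s) = Mul(Rational(7, 8), s, Add(150, s)) (Function('b')(s) = Mul(Add(s, 150), Add(s, Mul(Rational(-1, 8), s))) = Mul(Add(150, s), Mul(Rational(7, 8), s)) = Mul(Rational(7, 8), s, Add(150, s)))
Add(Function('b')(-157), Add(Mul(24248, Pow(19645, -1)), Mul(-1290, Pow(-22602, -1)))) = Add(Mul(Rational(7, 8), -157, Add(150, -157)), Add(Mul(24248, Pow(19645, -1)), Mul(-1290, Pow(-22602, -1)))) = Add(Mul(Rational(7, 8), -157, -7), Add(Mul(24248, Rational(1, 19645)), Mul(-1290, Rational(-1, 22602)))) = Add(Rational(7693, 8), Add(Rational(24248, 19645), Rational(215, 3767))) = Add(Rational(7693, 8), Rational(95565891, 74002715)) = Rational(570067413623, 592021720)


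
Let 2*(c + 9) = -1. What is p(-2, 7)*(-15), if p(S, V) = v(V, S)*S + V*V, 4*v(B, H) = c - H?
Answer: -3165/4 ≈ -791.25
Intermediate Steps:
c = -19/2 (c = -9 + (1/2)*(-1) = -9 - 1/2 = -19/2 ≈ -9.5000)
v(B, H) = -19/8 - H/4 (v(B, H) = (-19/2 - H)/4 = -19/8 - H/4)
p(S, V) = V**2 + S*(-19/8 - S/4) (p(S, V) = (-19/8 - S/4)*S + V*V = S*(-19/8 - S/4) + V**2 = V**2 + S*(-19/8 - S/4))
p(-2, 7)*(-15) = (7**2 - 1/8*(-2)*(19 + 2*(-2)))*(-15) = (49 - 1/8*(-2)*(19 - 4))*(-15) = (49 - 1/8*(-2)*15)*(-15) = (49 + 15/4)*(-15) = (211/4)*(-15) = -3165/4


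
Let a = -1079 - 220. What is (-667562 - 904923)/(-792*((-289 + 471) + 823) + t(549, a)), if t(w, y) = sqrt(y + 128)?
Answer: 1251635160600/633552322771 + 1572485*I*sqrt(1171)/633552322771 ≈ 1.9756 + 8.4934e-5*I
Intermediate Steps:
a = -1299
t(w, y) = sqrt(128 + y)
(-667562 - 904923)/(-792*((-289 + 471) + 823) + t(549, a)) = (-667562 - 904923)/(-792*((-289 + 471) + 823) + sqrt(128 - 1299)) = -1572485/(-792*(182 + 823) + sqrt(-1171)) = -1572485/(-792*1005 + I*sqrt(1171)) = -1572485/(-795960 + I*sqrt(1171))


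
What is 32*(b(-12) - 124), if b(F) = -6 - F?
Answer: -3776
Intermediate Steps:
32*(b(-12) - 124) = 32*((-6 - 1*(-12)) - 124) = 32*((-6 + 12) - 124) = 32*(6 - 124) = 32*(-118) = -3776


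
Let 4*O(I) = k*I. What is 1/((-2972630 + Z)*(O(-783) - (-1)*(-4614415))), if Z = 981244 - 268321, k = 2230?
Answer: 2/22827277650625 ≈ 8.7614e-14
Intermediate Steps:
O(I) = 1115*I/2 (O(I) = (2230*I)/4 = 1115*I/2)
Z = 712923
1/((-2972630 + Z)*(O(-783) - (-1)*(-4614415))) = 1/((-2972630 + 712923)*((1115/2)*(-783) - (-1)*(-4614415))) = 1/((-2259707)*(-873045/2 - 1*4614415)) = -1/(2259707*(-873045/2 - 4614415)) = -1/(2259707*(-10101875/2)) = -1/2259707*(-2/10101875) = 2/22827277650625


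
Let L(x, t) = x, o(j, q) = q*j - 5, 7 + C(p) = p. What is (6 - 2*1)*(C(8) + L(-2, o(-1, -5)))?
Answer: -4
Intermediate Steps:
C(p) = -7 + p
o(j, q) = -5 + j*q (o(j, q) = j*q - 5 = -5 + j*q)
(6 - 2*1)*(C(8) + L(-2, o(-1, -5))) = (6 - 2*1)*((-7 + 8) - 2) = (6 - 2)*(1 - 2) = 4*(-1) = -4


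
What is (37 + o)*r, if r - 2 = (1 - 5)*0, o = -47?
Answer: -20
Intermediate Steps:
r = 2 (r = 2 + (1 - 5)*0 = 2 - 4*0 = 2 + 0 = 2)
(37 + o)*r = (37 - 47)*2 = -10*2 = -20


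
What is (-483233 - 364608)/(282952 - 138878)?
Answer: -847841/144074 ≈ -5.8848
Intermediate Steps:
(-483233 - 364608)/(282952 - 138878) = -847841/144074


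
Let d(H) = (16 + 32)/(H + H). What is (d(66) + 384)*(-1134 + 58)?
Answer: -4549328/11 ≈ -4.1358e+5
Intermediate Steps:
d(H) = 24/H (d(H) = 48/((2*H)) = 48*(1/(2*H)) = 24/H)
(d(66) + 384)*(-1134 + 58) = (24/66 + 384)*(-1134 + 58) = (24*(1/66) + 384)*(-1076) = (4/11 + 384)*(-1076) = (4228/11)*(-1076) = -4549328/11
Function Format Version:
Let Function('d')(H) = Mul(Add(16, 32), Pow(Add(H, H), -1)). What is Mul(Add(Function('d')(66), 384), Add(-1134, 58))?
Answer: Rational(-4549328, 11) ≈ -4.1358e+5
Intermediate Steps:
Function('d')(H) = Mul(24, Pow(H, -1)) (Function('d')(H) = Mul(48, Pow(Mul(2, H), -1)) = Mul(48, Mul(Rational(1, 2), Pow(H, -1))) = Mul(24, Pow(H, -1)))
Mul(Add(Function('d')(66), 384), Add(-1134, 58)) = Mul(Add(Mul(24, Pow(66, -1)), 384), Add(-1134, 58)) = Mul(Add(Mul(24, Rational(1, 66)), 384), -1076) = Mul(Add(Rational(4, 11), 384), -1076) = Mul(Rational(4228, 11), -1076) = Rational(-4549328, 11)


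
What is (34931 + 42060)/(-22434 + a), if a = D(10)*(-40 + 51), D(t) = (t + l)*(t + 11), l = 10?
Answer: -76991/17814 ≈ -4.3219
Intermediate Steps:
D(t) = (10 + t)*(11 + t) (D(t) = (t + 10)*(t + 11) = (10 + t)*(11 + t))
a = 4620 (a = (110 + 10**2 + 21*10)*(-40 + 51) = (110 + 100 + 210)*11 = 420*11 = 4620)
(34931 + 42060)/(-22434 + a) = (34931 + 42060)/(-22434 + 4620) = 76991/(-17814) = 76991*(-1/17814) = -76991/17814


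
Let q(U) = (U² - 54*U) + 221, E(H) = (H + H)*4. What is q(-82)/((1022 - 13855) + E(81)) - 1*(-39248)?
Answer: 478225507/12185 ≈ 39247.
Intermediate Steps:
E(H) = 8*H (E(H) = (2*H)*4 = 8*H)
q(U) = 221 + U² - 54*U
q(-82)/((1022 - 13855) + E(81)) - 1*(-39248) = (221 + (-82)² - 54*(-82))/((1022 - 13855) + 8*81) - 1*(-39248) = (221 + 6724 + 4428)/(-12833 + 648) + 39248 = 11373/(-12185) + 39248 = 11373*(-1/12185) + 39248 = -11373/12185 + 39248 = 478225507/12185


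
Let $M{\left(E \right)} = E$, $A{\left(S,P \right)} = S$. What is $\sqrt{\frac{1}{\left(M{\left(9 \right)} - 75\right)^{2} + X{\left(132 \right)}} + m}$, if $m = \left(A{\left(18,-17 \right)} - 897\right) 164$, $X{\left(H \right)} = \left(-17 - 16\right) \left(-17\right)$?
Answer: $\frac{i \sqrt{3485243605767}}{4917} \approx 379.68 i$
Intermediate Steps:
$X{\left(H \right)} = 561$ ($X{\left(H \right)} = \left(-33\right) \left(-17\right) = 561$)
$m = -144156$ ($m = \left(18 - 897\right) 164 = \left(-879\right) 164 = -144156$)
$\sqrt{\frac{1}{\left(M{\left(9 \right)} - 75\right)^{2} + X{\left(132 \right)}} + m} = \sqrt{\frac{1}{\left(9 - 75\right)^{2} + 561} - 144156} = \sqrt{\frac{1}{\left(-66\right)^{2} + 561} - 144156} = \sqrt{\frac{1}{4356 + 561} - 144156} = \sqrt{\frac{1}{4917} - 144156} = \sqrt{- \frac{708815051}{4917}} = \frac{i \sqrt{3485243605767}}{4917}$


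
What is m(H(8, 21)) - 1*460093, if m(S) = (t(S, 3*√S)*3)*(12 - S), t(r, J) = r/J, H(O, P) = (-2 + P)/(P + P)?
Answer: -460093 + 485*√798/1764 ≈ -4.6009e+5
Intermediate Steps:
H(O, P) = (-2 + P)/(2*P) (H(O, P) = (-2 + P)/((2*P)) = (-2 + P)*(1/(2*P)) = (-2 + P)/(2*P))
m(S) = √S*(12 - S) (m(S) = ((S/((3*√S)))*3)*(12 - S) = ((S*(1/(3*√S)))*3)*(12 - S) = ((√S/3)*3)*(12 - S) = √S*(12 - S))
m(H(8, 21)) - 1*460093 = √((½)*(-2 + 21)/21)*(12 - (-2 + 21)/(2*21)) - 1*460093 = √((½)*(1/21)*19)*(12 - 19/(2*21)) - 460093 = √(19/42)*(12 - 1*19/42) - 460093 = (√798/42)*(12 - 19/42) - 460093 = (√798/42)*(485/42) - 460093 = 485*√798/1764 - 460093 = -460093 + 485*√798/1764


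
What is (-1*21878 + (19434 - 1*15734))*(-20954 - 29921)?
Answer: 924805750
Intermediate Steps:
(-1*21878 + (19434 - 1*15734))*(-20954 - 29921) = (-21878 + (19434 - 15734))*(-50875) = (-21878 + 3700)*(-50875) = -18178*(-50875) = 924805750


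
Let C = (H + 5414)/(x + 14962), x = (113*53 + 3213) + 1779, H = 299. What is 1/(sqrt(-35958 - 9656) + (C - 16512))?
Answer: -11113075867129/183527361480504495 - 673039249*I*sqrt(45614)/183527361480504495 ≈ -6.0553e-5 - 7.8323e-7*I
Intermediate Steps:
x = 10981 (x = (5989 + 3213) + 1779 = 9202 + 1779 = 10981)
C = 5713/25943 (C = (299 + 5414)/(10981 + 14962) = 5713/25943 ≈ 0.22021)
1/(sqrt(-35958 - 9656) + (C - 16512)) = 1/(sqrt(-35958 - 9656) + (5713/25943 - 16512)) = 1/(sqrt(-45614) - 428365103/25943) = 1/(I*sqrt(45614) - 428365103/25943) = 1/(-428365103/25943 + I*sqrt(45614))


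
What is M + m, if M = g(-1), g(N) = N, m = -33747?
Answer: -33748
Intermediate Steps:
M = -1
M + m = -1 - 33747 = -33748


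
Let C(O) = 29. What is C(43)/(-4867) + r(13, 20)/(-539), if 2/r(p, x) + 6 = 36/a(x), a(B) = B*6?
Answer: -793627/149528841 ≈ -0.0053075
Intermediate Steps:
a(B) = 6*B
r(p, x) = 2/(-6 + 6/x) (r(p, x) = 2/(-6 + 36/((6*x))) = 2/(-6 + 36*(1/(6*x))) = 2/(-6 + 6/x))
C(43)/(-4867) + r(13, 20)/(-539) = 29/(-4867) - 1*20/(-3 + 3*20)/(-539) = 29*(-1/4867) - 1*20/(-3 + 60)*(-1/539) = -29/4867 - 1*20/57*(-1/539) = -29/4867 - 1*20*1/57*(-1/539) = -29/4867 - 20/57*(-1/539) = -29/4867 + 20/30723 = -793627/149528841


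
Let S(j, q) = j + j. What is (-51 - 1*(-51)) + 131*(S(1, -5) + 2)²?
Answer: 2096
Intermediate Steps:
S(j, q) = 2*j
(-51 - 1*(-51)) + 131*(S(1, -5) + 2)² = (-51 - 1*(-51)) + 131*(2*1 + 2)² = (-51 + 51) + 131*(2 + 2)² = 0 + 131*4² = 0 + 131*16 = 0 + 2096 = 2096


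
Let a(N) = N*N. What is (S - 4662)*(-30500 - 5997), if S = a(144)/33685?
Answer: 5730712734798/33685 ≈ 1.7013e+8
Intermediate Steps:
a(N) = N²
S = 20736/33685 (S = 144²/33685 = 20736*(1/33685) = 20736/33685 ≈ 0.61559)
(S - 4662)*(-30500 - 5997) = (20736/33685 - 4662)*(-30500 - 5997) = -157018734/33685*(-36497) = 5730712734798/33685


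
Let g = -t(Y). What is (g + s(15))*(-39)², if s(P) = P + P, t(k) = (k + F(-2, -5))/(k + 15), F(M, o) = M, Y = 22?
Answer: 1657890/37 ≈ 44808.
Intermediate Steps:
t(k) = (-2 + k)/(15 + k) (t(k) = (k - 2)/(k + 15) = (-2 + k)/(15 + k))
g = -20/37 (g = -(-2 + 22)/(15 + 22) = -20/37 ≈ -0.54054)
s(P) = 2*P
(g + s(15))*(-39)² = (-20/37 + 2*15)*(-39)² = (-20/37 + 30)*1521 = (1090/37)*1521 = 1657890/37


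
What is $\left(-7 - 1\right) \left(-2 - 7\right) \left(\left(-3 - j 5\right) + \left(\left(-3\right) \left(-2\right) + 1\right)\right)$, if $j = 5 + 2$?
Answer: $-2232$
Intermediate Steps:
$j = 7$
$\left(-7 - 1\right) \left(-2 - 7\right) \left(\left(-3 - j 5\right) + \left(\left(-3\right) \left(-2\right) + 1\right)\right) = \left(-7 - 1\right) \left(-2 - 7\right) \left(\left(-3 - 7 \cdot 5\right) + \left(\left(-3\right) \left(-2\right) + 1\right)\right) = \left(-8\right) \left(-9\right) \left(\left(-3 - 35\right) + \left(6 + 1\right)\right) = 72 \left(\left(-3 - 35\right) + 7\right) = 72 \left(-38 + 7\right) = 72 \left(-31\right) = -2232$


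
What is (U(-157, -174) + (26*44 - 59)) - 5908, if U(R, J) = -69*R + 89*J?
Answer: -9476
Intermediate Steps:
(U(-157, -174) + (26*44 - 59)) - 5908 = ((-69*(-157) + 89*(-174)) + (26*44 - 59)) - 5908 = ((10833 - 15486) + (1144 - 59)) - 5908 = (-4653 + 1085) - 5908 = -3568 - 5908 = -9476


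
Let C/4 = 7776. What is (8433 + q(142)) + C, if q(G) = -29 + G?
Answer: 39650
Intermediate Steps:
C = 31104 (C = 4*7776 = 31104)
(8433 + q(142)) + C = (8433 + (-29 + 142)) + 31104 = (8433 + 113) + 31104 = 8546 + 31104 = 39650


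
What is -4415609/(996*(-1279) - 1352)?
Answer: 4415609/1275236 ≈ 3.4626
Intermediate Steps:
-4415609/(996*(-1279) - 1352) = -4415609/(-1273884 - 1352) = -4415609/(-1275236) = -4415609*(-1/1275236) = 4415609/1275236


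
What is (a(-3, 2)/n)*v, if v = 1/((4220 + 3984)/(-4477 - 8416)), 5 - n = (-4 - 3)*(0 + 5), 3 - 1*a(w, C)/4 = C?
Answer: -12893/82040 ≈ -0.15716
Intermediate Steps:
a(w, C) = 12 - 4*C
n = 40 (n = 5 - (-4 - 3)*(0 + 5) = 5 - (-7)*5 = 5 - 1*(-35) = 5 + 35 = 40)
v = -12893/8204 (v = 1/(8204/(-12893)) = 1/(8204*(-1/12893)) = 1/(-8204/12893) = -12893/8204 ≈ -1.5716)
(a(-3, 2)/n)*v = ((12 - 4*2)/40)*(-12893/8204) = ((12 - 8)*(1/40))*(-12893/8204) = (4*(1/40))*(-12893/8204) = (⅒)*(-12893/8204) = -12893/82040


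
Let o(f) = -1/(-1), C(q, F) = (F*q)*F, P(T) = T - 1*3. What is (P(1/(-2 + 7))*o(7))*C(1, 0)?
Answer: 0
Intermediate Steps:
P(T) = -3 + T (P(T) = T - 3 = -3 + T)
C(q, F) = q*F²
o(f) = 1 (o(f) = -1*(-1) = 1)
(P(1/(-2 + 7))*o(7))*C(1, 0) = ((-3 + 1/(-2 + 7))*1)*(1*0²) = ((-3 + 1/5)*1)*(1*0) = ((-3 + ⅕)*1)*0 = -14/5*1*0 = -14/5*0 = 0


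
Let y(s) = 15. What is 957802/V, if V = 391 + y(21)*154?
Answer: 957802/2701 ≈ 354.61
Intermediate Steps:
V = 2701 (V = 391 + 15*154 = 391 + 2310 = 2701)
957802/V = 957802/2701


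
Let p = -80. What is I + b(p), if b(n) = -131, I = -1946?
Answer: -2077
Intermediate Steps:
I + b(p) = -1946 - 131 = -2077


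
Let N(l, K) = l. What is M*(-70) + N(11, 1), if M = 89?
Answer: -6219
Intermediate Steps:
M*(-70) + N(11, 1) = 89*(-70) + 11 = -6230 + 11 = -6219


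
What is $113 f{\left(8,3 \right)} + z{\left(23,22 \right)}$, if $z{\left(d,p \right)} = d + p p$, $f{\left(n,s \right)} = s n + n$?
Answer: $4123$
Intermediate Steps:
$f{\left(n,s \right)} = n + n s$ ($f{\left(n,s \right)} = n s + n = n + n s$)
$z{\left(d,p \right)} = d + p^{2}$
$113 f{\left(8,3 \right)} + z{\left(23,22 \right)} = 113 \cdot 8 \left(1 + 3\right) + \left(23 + 22^{2}\right) = 113 \cdot 8 \cdot 4 + \left(23 + 484\right) = 113 \cdot 32 + 507 = 3616 + 507 = 4123$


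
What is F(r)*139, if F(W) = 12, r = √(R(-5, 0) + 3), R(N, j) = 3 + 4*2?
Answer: 1668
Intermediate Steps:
R(N, j) = 11 (R(N, j) = 3 + 8 = 11)
r = √14 (r = √(11 + 3) = √14 ≈ 3.7417)
F(r)*139 = 12*139 = 1668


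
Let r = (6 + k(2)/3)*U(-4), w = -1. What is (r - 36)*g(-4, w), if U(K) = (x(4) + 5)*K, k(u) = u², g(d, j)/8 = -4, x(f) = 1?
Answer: 6784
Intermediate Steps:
g(d, j) = -32 (g(d, j) = 8*(-4) = -32)
U(K) = 6*K (U(K) = (1 + 5)*K = 6*K)
r = -176 (r = (6 + 2²/3)*(6*(-4)) = (6 + 4*(⅓))*(-24) = (6 + 4/3)*(-24) = (22/3)*(-24) = -176)
(r - 36)*g(-4, w) = (-176 - 36)*(-32) = -212*(-32) = 6784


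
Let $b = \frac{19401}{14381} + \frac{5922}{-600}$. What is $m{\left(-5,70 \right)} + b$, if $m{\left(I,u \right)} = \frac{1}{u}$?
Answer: $- \frac{85633819}{10066700} \approx -8.5066$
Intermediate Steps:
$b = - \frac{12253947}{1438100}$ ($b = 19401 \cdot \frac{1}{14381} + 5922 \left(- \frac{1}{600}\right) = \frac{19401}{14381} - \frac{987}{100} = - \frac{12253947}{1438100} \approx -8.5209$)
$m{\left(-5,70 \right)} + b = \frac{1}{70} - \frac{12253947}{1438100} = - \frac{85633819}{10066700}$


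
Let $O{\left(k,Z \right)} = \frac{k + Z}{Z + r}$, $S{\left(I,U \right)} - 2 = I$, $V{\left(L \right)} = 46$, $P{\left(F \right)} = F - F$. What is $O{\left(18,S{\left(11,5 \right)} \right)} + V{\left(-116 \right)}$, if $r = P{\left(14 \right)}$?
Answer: $\frac{629}{13} \approx 48.385$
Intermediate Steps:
$P{\left(F \right)} = 0$
$r = 0$
$S{\left(I,U \right)} = 2 + I$
$O{\left(k,Z \right)} = \frac{Z + k}{Z}$ ($O{\left(k,Z \right)} = \frac{k + Z}{Z + 0} = \frac{Z + k}{Z}$)
$O{\left(18,S{\left(11,5 \right)} \right)} + V{\left(-116 \right)} = \frac{\left(2 + 11\right) + 18}{2 + 11} + 46 = \frac{13 + 18}{13} + 46 = \frac{1}{13} \cdot 31 + 46 = \frac{31}{13} + 46 = \frac{629}{13}$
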